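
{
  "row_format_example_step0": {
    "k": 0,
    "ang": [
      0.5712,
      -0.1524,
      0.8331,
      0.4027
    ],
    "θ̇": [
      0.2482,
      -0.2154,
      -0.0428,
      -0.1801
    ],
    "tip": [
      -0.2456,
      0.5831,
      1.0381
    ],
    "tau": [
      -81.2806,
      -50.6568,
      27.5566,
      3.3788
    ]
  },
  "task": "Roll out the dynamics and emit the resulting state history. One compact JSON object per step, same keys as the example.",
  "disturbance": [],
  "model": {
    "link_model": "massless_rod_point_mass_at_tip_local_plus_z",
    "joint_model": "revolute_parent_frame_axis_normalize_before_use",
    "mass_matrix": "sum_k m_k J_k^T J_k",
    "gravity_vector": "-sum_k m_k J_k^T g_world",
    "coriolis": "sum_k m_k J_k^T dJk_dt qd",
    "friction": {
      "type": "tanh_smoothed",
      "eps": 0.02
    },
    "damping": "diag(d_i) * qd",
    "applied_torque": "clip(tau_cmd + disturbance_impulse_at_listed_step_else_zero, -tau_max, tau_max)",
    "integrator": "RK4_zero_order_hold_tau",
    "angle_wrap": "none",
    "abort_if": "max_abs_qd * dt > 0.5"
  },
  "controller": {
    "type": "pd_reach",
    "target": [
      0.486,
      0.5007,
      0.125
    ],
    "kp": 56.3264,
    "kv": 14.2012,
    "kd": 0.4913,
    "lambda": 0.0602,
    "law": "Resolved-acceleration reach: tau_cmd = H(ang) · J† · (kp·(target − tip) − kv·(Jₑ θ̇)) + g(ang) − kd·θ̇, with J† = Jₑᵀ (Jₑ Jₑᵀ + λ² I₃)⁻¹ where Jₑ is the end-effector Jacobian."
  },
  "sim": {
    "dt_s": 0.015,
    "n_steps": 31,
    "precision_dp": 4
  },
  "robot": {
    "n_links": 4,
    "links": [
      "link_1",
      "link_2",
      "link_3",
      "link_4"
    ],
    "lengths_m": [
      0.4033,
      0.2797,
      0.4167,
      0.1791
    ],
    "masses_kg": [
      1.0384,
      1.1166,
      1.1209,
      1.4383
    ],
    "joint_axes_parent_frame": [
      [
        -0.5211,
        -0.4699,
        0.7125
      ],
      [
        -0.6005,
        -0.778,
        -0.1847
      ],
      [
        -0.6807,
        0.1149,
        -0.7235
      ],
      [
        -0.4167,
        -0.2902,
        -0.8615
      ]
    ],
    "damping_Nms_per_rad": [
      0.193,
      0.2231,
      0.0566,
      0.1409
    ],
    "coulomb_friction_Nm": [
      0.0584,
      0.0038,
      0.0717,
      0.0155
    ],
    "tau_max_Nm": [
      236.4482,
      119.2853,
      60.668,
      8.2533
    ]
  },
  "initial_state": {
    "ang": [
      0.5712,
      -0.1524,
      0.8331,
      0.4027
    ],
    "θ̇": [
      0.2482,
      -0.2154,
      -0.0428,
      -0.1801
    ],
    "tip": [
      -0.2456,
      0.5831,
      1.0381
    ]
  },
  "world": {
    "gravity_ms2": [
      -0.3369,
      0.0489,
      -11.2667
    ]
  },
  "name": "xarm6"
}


{"k":1,"ang":[0.5612,-0.1385,0.8463,0.4192],"\u03b8\u0307":[-1.5334,2.0174,1.7752,2.2011],"tip":[-0.2425,0.5857,1.0347],"tau":[-68.1094,-41.2348,19.271,1.4874]}
{"k":2,"ang":[0.5286,-0.0948,0.8851,0.4412],"\u03b8\u0307":[-2.7231,3.6964,3.2831,0.95],"tip":[-0.231,0.5912,1.027],"tau":[-51.7239,-29.9475,14.5645,1.9208]}
{"k":3,"ang":[0.4827,-0.0317,0.9372,0.4724],"\u03b8\u0307":[-3.3309,4.625,3.636,3.0621],"tip":[-0.2128,0.5981,1.016],"tau":[-37.4775,-20.496,10.8427,0.6291]}
{"k":4,"ang":[0.4295,0.0452,0.9968,0.5023],"\u03b8\u0307":[-3.6944,5.5143,4.2309,1.1737],"tip":[-0.1894,0.6053,1.0025],"tau":[-23.7018,-12.2267,8.4219,1.4495]}
{"k":5,"ang":[0.3745,0.1296,1.0587,0.5366],"\u03b8\u0307":[-3.603,5.6915,4.0499,3.1858],"tip":[-0.1622,0.6122,0.9867],"tau":[-14.2327,-6.8482,5.6278,0.0875]}
{"k":6,"ang":[0.3219,0.2169,1.1233,0.5652],"\u03b8\u0307":[-3.3797,5.9023,4.5558,0.8537],"tip":[-0.1325,0.6187,0.9689],"tau":[-6.8909,-2.9556,3.6628,1.01]}
{"k":7,"ang":[0.2745,0.304,1.1907,0.5955],"\u03b8\u0307":[-2.9335,5.7202,4.506,2.9374],"tip":[-0.1011,0.6244,0.9492],"tau":[-2.0241,-1.0031,1.0747,-0.4713]}
{"k":8,"ang":[0.2341,0.3898,1.2646,0.6194],"\u03b8\u0307":[-2.4437,5.7391,5.3578,0.4623],"tip":[-0.0689,0.6292,0.9278],"tau":[1.6832,0.3265,-0.5968,0.5295]}
{"k":9,"ang":[0.2016,0.4753,1.3463,0.6461],"\u03b8\u0307":[-1.9106,5.7183,5.6176,2.8316],"tip":[-0.0365,0.6324,0.9048],"tau":[6.4182,1.3373,-2.9315,-1.0295]}
{"k":10,"ang":[0.1778,0.5625,1.4411,0.6678],"\u03b8\u0307":[-1.2916,6.0098,7.0323,0.3142],"tip":[-0.0046,0.6333,0.881],"tau":[11.669,3.0231,-4.5028,0.1218]}
{"k":11,"ang":[0.1624,0.657,1.5511,0.6977],"\u03b8\u0307":[-0.8106,6.7552,7.6825,3.4538],"tip":[0.0259,0.6306,0.8572],"tau":[21.1386,6.6886,-7.0567,-1.6738]}
{"k":12,"ang":[0.1532,0.7709,1.6817,0.7285],"\u03b8\u0307":[-0.5411,8.6912,9.5491,1.2269],"tip":[0.0526,0.6228,0.8354],"tau":[23.6648,11.0174,-8.6812,-0.5349]}
{"k":13,"ang":[0.1388,0.9245,1.8168,0.7886],"\u03b8\u0307":[-1.4146,11.6452,8.2407,6.7534],"tip":[0.0723,0.6087,0.8183],"tau":[-2.846,4.474,-7.5436,-3.7001]}
{"k":14,"ang":[0.1074,1.1168,1.9321,0.8448],"\u03b8\u0307":[-2.5884,13.585,7.2161,1.1544],"tip":[0.0827,0.5933,0.8058],"tau":[-25.6131,-2.3098,-6.177,-1.0257]}
{"k":15,"ang":[0.0629,1.317,2.0133,0.9085],"\u03b8\u0307":[-3.1898,12.9689,4.0507,6.3199],"tip":[0.0883,0.5812,0.7928],"tau":[-30.6607,-4.9186,-6.0875,-3.9795]}
{"k":16,"ang":[0.0139,1.5086,2.0762,0.94],"\u03b8\u0307":[-3.307,12.5448,4.3214,-1.4849],"tip":[0.0934,0.5743,0.7761],"tau":[-36.3107,-6.8736,-4.1554,0.2755]}
{"k":17,"ang":[-0.0357,1.6856,2.1193,0.9882],"\u03b8\u0307":[-3.2833,11.1174,1.689,6.7499],"tip":[0.1005,0.5703,0.7549],"tau":[-30.7434,-9.1726,-2.311,-3.8926]}
{"k":18,"ang":[-0.0839,1.8508,2.1576,0.9993],"\u03b8\u0307":[-3.1455,10.8804,3.2032,-4.0892],"tip":[0.1105,0.5695,0.7296],"tau":[-32.4047,-11.8049,1.3378,2.2408]}
{"k":19,"ang":[-0.1296,2.0007,2.1799,1.0439],"\u03b8\u0307":[-2.9551,9.2197,0.0861,8.4074],"tip":[0.1233,0.5687,0.7012],"tau":[-21.603,-14.4415,3.525,-4.1001]}
{"k":20,"ang":[-0.1722,2.141,2.2046,1.0359],"\u03b8\u0307":[-2.7406,9.3919,2.8397,-7.5973],"tip":[0.1392,0.5695,0.6703],"tau":[-22.8225,-16.9614,7.4354,4.7766]}
{"k":21,"ang":[-0.2111,2.2651,2.2107,1.085],"\u03b8\u0307":[-2.4702,7.3103,-1.5532,11.6815],"tip":[0.1566,0.5683,0.6383],"tau":[-9.7107,-19.0451,8.6228,-5.2609]}
{"k":22,"ang":[-0.2463,2.3823,2.2264,1.0533],"\u03b8\u0307":[-2.2451,8.1287,3.0309,-12.8922],"tip":[0.1767,0.5683,0.6055],"tau":[-12.984,-20.8133,12.3209,8.0939]}
{"k":23,"ang":[-0.2773,2.4814,2.2162,1.1171],"\u03b8\u0307":[-1.944,5.3131,-3.6304,17.5438],"tip":[0.1964,0.5649,0.5734],"tau":[1.3513,-21.8418,11.9209,-8.0032]}
{"k":24,"ang":[-0.3049,2.5781,2.2264,1.0524],"\u03b8\u0307":[-1.7685,7.1944,3.9917,-21.3082],"tip":[0.2189,0.5633,0.5416],"tau":[-5.3203,-22.7318,15.7242,8.2533]}
{"k":25,"ang":[-0.3288,2.6631,2.2277,1.0092],"\u03b8\u0307":[-1.4099,4.5177,-2.8667,11.0335],"tip":[0.241,0.56,0.5112],"tau":[7.1755,-22.4894,14.1262,-4.2464]}
{"k":26,"ang":[-0.3492,2.739,2.2245,0.9703],"\u03b8\u0307":[-1.3072,5.4052,1.8261,-13.2542],"tip":[0.2625,0.5558,0.4823],"tau":[2.8709,-23.3121,16.5177,8.2533]}
{"k":27,"ang":[-0.365,2.8018,2.2017,1.0054],"\u03b8\u0307":[-0.8668,3.1632,-4.1463,14.4398],"tip":[0.2818,0.5496,0.4556],"tau":[10.5421,-22.2601,14.6407,-5.9873]}
{"k":28,"ang":[-0.3783,2.8625,2.1946,0.9498],"\u03b8\u0307":[-0.8947,4.6243,2.3597,-17.8845],"tip":[0.3018,0.5449,0.4297],"tau":[4.8209,-22.7609,17.1615,8.2533]}
{"k":29,"ang":[-0.3881,2.914,2.1782,0.9265],"\u03b8\u0307":[-0.4478,2.5246,-3.7326,10.9896],"tip":[0.3199,0.5393,0.406],"tau":[11.2533,-20.9373,14.6431,-4.1039]}
{"k":30,"ang":[-0.3957,2.9608,2.1646,0.884],"\u03b8\u0307":[-0.5382,3.5129,1.2828,-13.6794],"tip":[0.3372,0.5341,0.3838],"tau":[6.7915,-21.3296,16.428,8.2533]}
{"k":31,"ang":[-0.3998,2.9985,2.136,0.9051],"\u03b8\u0307":[-0.0831,1.6748,-4.396,13.1611],"tip":[0.3518,0.5279,0.3639]}


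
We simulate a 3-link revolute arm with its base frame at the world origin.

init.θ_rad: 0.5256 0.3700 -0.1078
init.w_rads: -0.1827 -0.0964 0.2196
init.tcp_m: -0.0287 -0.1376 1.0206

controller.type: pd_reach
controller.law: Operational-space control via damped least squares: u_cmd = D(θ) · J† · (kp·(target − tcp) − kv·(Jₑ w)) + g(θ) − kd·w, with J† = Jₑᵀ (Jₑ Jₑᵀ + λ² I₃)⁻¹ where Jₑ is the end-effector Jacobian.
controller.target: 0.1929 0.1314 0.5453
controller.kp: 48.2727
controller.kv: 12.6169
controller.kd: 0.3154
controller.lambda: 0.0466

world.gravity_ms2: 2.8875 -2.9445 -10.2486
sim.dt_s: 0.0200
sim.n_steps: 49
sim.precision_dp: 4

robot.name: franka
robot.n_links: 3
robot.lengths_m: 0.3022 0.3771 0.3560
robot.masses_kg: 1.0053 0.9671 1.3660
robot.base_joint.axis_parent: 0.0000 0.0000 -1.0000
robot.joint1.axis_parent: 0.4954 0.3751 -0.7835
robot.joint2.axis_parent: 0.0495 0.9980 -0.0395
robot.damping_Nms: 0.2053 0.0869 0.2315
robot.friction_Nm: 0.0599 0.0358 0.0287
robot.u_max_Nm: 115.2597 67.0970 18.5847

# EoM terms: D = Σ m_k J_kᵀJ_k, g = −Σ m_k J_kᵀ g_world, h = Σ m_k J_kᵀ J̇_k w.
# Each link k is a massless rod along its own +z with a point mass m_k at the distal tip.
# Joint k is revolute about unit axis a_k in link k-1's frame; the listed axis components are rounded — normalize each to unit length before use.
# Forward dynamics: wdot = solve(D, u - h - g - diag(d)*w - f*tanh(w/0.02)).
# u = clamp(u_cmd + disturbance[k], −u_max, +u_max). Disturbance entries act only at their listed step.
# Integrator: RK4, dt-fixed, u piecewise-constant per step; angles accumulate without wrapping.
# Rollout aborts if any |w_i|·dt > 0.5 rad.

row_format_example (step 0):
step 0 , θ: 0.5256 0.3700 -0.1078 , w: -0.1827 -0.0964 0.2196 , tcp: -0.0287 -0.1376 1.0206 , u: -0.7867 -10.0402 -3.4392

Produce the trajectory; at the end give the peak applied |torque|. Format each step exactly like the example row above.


step 1 , θ: 0.5055 0.3660 -0.1080 , w: -1.6921 -0.3387 -0.1670 , tcp: -0.0258 -0.1364 1.0210 , u: -0.0768 -8.1977 -2.9091
step 2 , θ: 0.4721 0.3550 -0.1081 , w: -1.6982 -0.7453 0.1414 , tcp: -0.0209 -0.1325 1.0218 , u: 0.0707 -6.9525 -2.6513
step 3 , θ: 0.4374 0.3374 -0.1030 , w: -1.7757 -1.0127 0.3612 , tcp: -0.0149 -0.1269 1.0231 , u: 0.2096 -6.0886 -2.3902
step 4 , θ: 0.4035 0.3149 -0.0929 , w: -1.6256 -1.2331 0.6491 , tcp: -0.0081 -0.1201 1.0246 , u: 0.2528 -5.5046 -2.1964
step 5 , θ: 0.3732 0.2885 -0.0770 , w: -1.3899 -1.3975 0.9332 , tcp: -0.0008 -0.1124 1.0261 , u: 0.2464 -5.1075 -2.0403
step 6 , θ: 0.3481 0.2594 -0.0557 , w: -1.1015 -1.5179 1.1994 , tcp: 0.0068 -0.1040 1.0276 , u: 0.1966 -4.8355 -1.9164
step 7 , θ: 0.3283 0.2282 -0.0295 , w: -0.8329 -1.5991 1.4256 , tcp: 0.0147 -0.0953 1.0289 , u: 0.1237 -4.6426 -1.8169
step 8 , θ: 0.3131 0.1958 0.0006 , w: -0.6119 -1.6502 1.6130 , tcp: 0.0229 -0.0861 1.0299 , u: 0.0387 -4.4976 -1.7425
step 9 , θ: 0.3011 0.1627 0.0341 , w: -0.4455 -1.6796 1.7700 , tcp: 0.0314 -0.0765 1.0305 , u: -0.0503 -4.3790 -1.6948
step 10 , θ: 0.2910 0.1293 0.0702 , w: -0.3065 -1.6959 1.9111 , tcp: 0.0402 -0.0667 1.0307 , u: -0.1437 -4.2743 -1.6767
step 11 , θ: 0.2813 0.0960 0.1086 , w: -0.1590 -1.7068 2.0475 , tcp: 0.0495 -0.0565 1.0304 , u: -0.2453 -4.1757 -1.6880
step 12 , θ: 0.2655 0.0639 0.1480 , w: 0.1583 -1.7383 2.2134 , tcp: 0.0590 -0.0459 1.0295 , u: -0.4004 -4.0697 -1.7242
step 13 , θ: 0.2363 0.0342 0.1872 , w: 1.0033 -1.8603 2.4299 , tcp: 0.0689 -0.0348 1.0280 , u: -0.7191 -3.8539 -1.6919
step 14 , θ: 0.1890 0.0078 0.2257 , w: 0.8763 -1.8485 2.4135 , tcp: 0.0787 -0.0228 1.0260 , u: -0.6831 -3.2867 -1.3776
step 15 , θ: 0.1537 -0.0199 0.2674 , w: 0.2103 -1.6890 2.3825 , tcp: 0.0880 -0.0102 1.0234 , u: -0.4695 -3.0641 -1.3315
step 16 , θ: 0.1387 -0.0496 0.3137 , w: 0.0789 -1.5947 2.4686 , tcp: 0.0973 0.0021 1.0198 , u: -0.4522 -3.1453 -1.5525
step 17 , θ: 0.1307 -0.0791 0.3629 , w: 0.0601 -1.5228 2.5523 , tcp: 0.1071 0.0140 1.0152 , u: -0.4785 -3.2337 -1.7950
step 18 , θ: 0.1268 -0.1079 0.4142 , w: 0.0962 -1.4676 2.6232 , tcp: 0.1172 0.0257 1.0096 , u: -0.5272 -3.2937 -2.0365
step 19 , θ: 0.1255 -0.1360 0.4669 , w: 0.1385 -1.4199 2.6784 , tcp: 0.1275 0.0370 1.0030 , u: -0.5818 -3.3170 -2.2740
step 20 , θ: 0.1261 -0.1633 0.5207 , w: 0.1824 -1.3778 2.7193 , tcp: 0.1380 0.0480 0.9954 , u: -0.6425 -3.3067 -2.5088
step 21 , θ: 0.1281 -0.1899 0.5753 , w: 0.2111 -1.3356 2.7467 , tcp: 0.1484 0.0587 0.9869 , u: -0.7056 -3.2676 -2.7414
step 22 , θ: 0.1303 -0.2156 0.6303 , w: 0.1347 -1.2655 2.7617 , tcp: 0.1587 0.0691 0.9774 , u: -0.7395 -3.2037 -2.9725
step 23 , θ: 0.1322 -0.2402 0.6855 , w: 0.1022 -1.2051 2.7674 , tcp: 0.1689 0.0790 0.9671 , u: -0.8007 -3.1429 -3.2013
step 24 , θ: 0.1337 -0.2636 0.7408 , w: 0.0896 -1.1496 2.7631 , tcp: 0.1787 0.0884 0.9560 , u: -0.8798 -3.0874 -3.4260
step 25 , θ: 0.1349 -0.2858 0.7959 , w: 0.0671 -1.0903 2.7495 , tcp: 0.1881 0.0973 0.9441 , u: -0.9639 -3.0373 -3.6448
step 26 , θ: 0.1358 -0.3069 0.8506 , w: 0.0930 -1.0476 2.7258 , tcp: 0.1972 0.1057 0.9316 , u: -1.0740 -3.0021 -3.8557
step 27 , θ: 0.1365 -0.3270 0.9048 , w: 0.0491 -0.9814 2.6956 , tcp: 0.2057 0.1134 0.9185 , u: -1.1598 -2.9655 -4.0581
step 28 , θ: 0.1362 -0.3456 0.9583 , w: -0.0088 -0.9089 2.6587 , tcp: 0.2137 0.1206 0.9049 , u: -1.2397 -2.9452 -4.2504
step 29 , θ: 0.1355 -0.3631 1.0110 , w: -0.0358 -0.8483 2.6139 , tcp: 0.2211 0.1271 0.8910 , u: -1.3297 -2.9412 -4.4307
step 30 , θ: 0.1344 -0.3794 1.0628 , w: -0.0521 -0.7934 2.5627 , tcp: 0.2279 0.1330 0.8768 , u: -1.4184 -2.9448 -4.5980
step 31 , θ: 0.1329 -0.3946 1.1134 , w: -0.0900 -0.7312 2.5071 , tcp: 0.2341 0.1383 0.8624 , u: -1.4891 -2.9515 -4.7519
step 32 , θ: 0.1306 -0.4085 1.1630 , w: -0.1272 -0.6705 2.4466 , tcp: 0.2396 0.1430 0.8479 , u: -1.5494 -2.9646 -4.8915
step 33 , θ: 0.1277 -0.4213 1.2112 , w: -0.1558 -0.6153 2.3815 , tcp: 0.2445 0.1472 0.8335 , u: -1.6016 -2.9816 -5.0163
step 34 , θ: 0.1243 -0.4331 1.2581 , w: -0.1737 -0.5672 2.3124 , tcp: 0.2488 0.1508 0.8191 , u: -1.6465 -2.9979 -5.1262
step 35 , θ: 0.1207 -0.4440 1.3037 , w: -0.1816 -0.5264 2.2399 , tcp: 0.2525 0.1539 0.8049 , u: -1.6843 -3.0100 -5.2214
step 36 , θ: 0.1170 -0.4542 1.3477 , w: -0.1813 -0.4924 2.1647 , tcp: 0.2556 0.1566 0.7909 , u: -1.7155 -3.0151 -5.3023
step 37 , θ: 0.1134 -0.4637 1.3902 , w: -0.1748 -0.4642 2.0873 , tcp: 0.2581 0.1588 0.7772 , u: -1.7404 -3.0117 -5.3694
step 38 , θ: 0.1099 -0.4727 1.4311 , w: -0.1644 -0.4407 2.0083 , tcp: 0.2602 0.1607 0.7639 , u: -1.7594 -2.9996 -5.4234
step 39 , θ: 0.1067 -0.4813 1.4705 , w: -0.1517 -0.4206 1.9284 , tcp: 0.2617 0.1622 0.7510 , u: -1.7731 -2.9791 -5.4652
step 40 , θ: 0.1038 -0.4895 1.5083 , w: -0.1382 -0.4030 1.8480 , tcp: 0.2628 0.1635 0.7384 , u: -1.7822 -2.9515 -5.4957
step 41 , θ: 0.1011 -0.4974 1.5444 , w: -0.1248 -0.3871 1.7675 , tcp: 0.2635 0.1644 0.7264 , u: -1.7871 -2.9180 -5.5158
step 42 , θ: 0.0987 -0.5050 1.5790 , w: -0.1123 -0.3722 1.6875 , tcp: 0.2639 0.1651 0.7148 , u: -1.7886 -2.8800 -5.5267
step 43 , θ: 0.0966 -0.5123 1.6119 , w: -0.1010 -0.3578 1.6084 , tcp: 0.2639 0.1656 0.7038 , u: -1.7872 -2.8389 -5.5293
step 44 , θ: 0.0946 -0.5192 1.6433 , w: -0.0909 -0.3439 1.5304 , tcp: 0.2637 0.1659 0.6932 , u: -1.7835 -2.7958 -5.5247
step 45 , θ: 0.0929 -0.5260 1.6731 , w: -0.0821 -0.3300 1.4540 , tcp: 0.2632 0.1661 0.6832 , u: -1.7780 -2.7520 -5.5138
step 46 , θ: 0.0913 -0.5324 1.7015 , w: -0.0746 -0.3163 1.3794 , tcp: 0.2625 0.1661 0.6736 , u: -1.7710 -2.7080 -5.4976
step 47 , θ: 0.0898 -0.5386 1.7283 , w: -0.0681 -0.3026 1.3069 , tcp: 0.2616 0.1659 0.6646 , u: -1.7630 -2.6646 -5.4770
step 48 , θ: 0.0885 -0.5445 1.7538 , w: -0.0625 -0.2890 1.2367 , tcp: 0.2606 0.1657 0.6560 , u: -1.7542 -2.6223 -5.4527
step 49 , θ: 0.0873 -0.5501 1.7778 , w: -0.0577 -0.2756 1.1689 , tcp: 0.2595 0.1654 0.6479
max |u| (N·m): 10.0402


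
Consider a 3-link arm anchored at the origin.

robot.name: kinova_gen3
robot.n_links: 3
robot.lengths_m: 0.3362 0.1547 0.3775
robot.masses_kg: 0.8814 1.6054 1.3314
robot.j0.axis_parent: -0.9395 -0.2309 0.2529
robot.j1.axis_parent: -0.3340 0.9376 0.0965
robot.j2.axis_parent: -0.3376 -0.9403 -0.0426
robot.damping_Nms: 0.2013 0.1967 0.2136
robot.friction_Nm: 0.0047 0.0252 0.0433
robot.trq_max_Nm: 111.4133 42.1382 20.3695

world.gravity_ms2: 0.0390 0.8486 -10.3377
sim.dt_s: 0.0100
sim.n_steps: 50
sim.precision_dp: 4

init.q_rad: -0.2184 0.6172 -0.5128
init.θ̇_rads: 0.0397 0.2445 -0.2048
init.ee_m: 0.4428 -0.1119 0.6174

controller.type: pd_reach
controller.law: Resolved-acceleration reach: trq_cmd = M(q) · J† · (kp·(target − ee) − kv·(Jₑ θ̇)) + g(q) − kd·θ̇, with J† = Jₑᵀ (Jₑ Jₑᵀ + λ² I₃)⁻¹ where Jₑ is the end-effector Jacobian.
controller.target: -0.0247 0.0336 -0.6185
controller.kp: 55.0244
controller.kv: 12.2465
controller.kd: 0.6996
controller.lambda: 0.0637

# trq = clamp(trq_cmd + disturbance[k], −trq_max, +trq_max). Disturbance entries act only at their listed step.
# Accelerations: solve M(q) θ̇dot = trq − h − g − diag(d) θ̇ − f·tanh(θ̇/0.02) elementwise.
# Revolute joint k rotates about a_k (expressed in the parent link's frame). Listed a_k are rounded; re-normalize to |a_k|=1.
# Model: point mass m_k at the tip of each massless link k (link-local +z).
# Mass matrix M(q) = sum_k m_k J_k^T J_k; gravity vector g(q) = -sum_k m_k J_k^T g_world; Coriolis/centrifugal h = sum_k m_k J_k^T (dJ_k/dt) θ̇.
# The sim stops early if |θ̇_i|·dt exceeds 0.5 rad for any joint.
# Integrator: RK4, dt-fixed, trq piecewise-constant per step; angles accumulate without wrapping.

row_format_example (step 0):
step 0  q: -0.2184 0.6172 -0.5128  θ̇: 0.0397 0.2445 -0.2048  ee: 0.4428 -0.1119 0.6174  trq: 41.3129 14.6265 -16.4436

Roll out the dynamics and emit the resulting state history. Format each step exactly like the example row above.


step 1  q: -0.2127 0.6114 -0.5345  θ̇: 1.0935 -1.3633 -4.0646  ee: 0.4437 -0.1109 0.6135  trq: 38.8843 12.7311 -11.6027
step 2  q: -0.1979 0.5933 -0.5877  θ̇: 1.8519 -2.2361 -6.5332  ee: 0.4446 -0.1089 0.6054  trq: 34.7509 10.8420 -8.6683
step 3  q: -0.1766 0.5689 -0.6609  θ̇: 2.3904 -2.6119 -8.0510  ee: 0.4452 -0.1054 0.5938  trq: 29.0565 9.1224 -6.9364
step 4  q: -0.1509 0.5425 -0.7458  θ̇: 2.7561 -2.6305 -8.8910  ee: 0.4451 -0.1002 0.5793  trq: 22.5124 7.5899 -5.9345
step 5  q: -0.1221 0.5173 -0.8366  θ̇: 2.9862 -2.3854 -9.2454  ee: 0.4443 -0.0934 0.5622  trq: 15.9512 6.2134 -5.3398
step 6  q: -0.0916 0.4956 -0.9292  θ̇: 3.1148 -1.9460 -9.2607  ee: 0.4427 -0.0852 0.5429  trq: 9.9786 4.9650 -4.9420
step 7  q: -0.0602 0.4790 -1.0208  θ̇: 3.1720 -1.3626 -9.0451  ee: 0.4402 -0.0758 0.5215  trq: 4.9043 3.8292 -4.6164
step 8  q: -0.0285 0.4687 -1.1095  θ̇: 3.1829 -0.6705 -8.6737  ee: 0.4369 -0.0658 0.4983  trq: 0.8234 2.7972 -4.2988
step 9  q: 0.0033 0.4658 -1.1939  θ̇: 3.1672 0.1051 -8.1963  ee: 0.4328 -0.0554 0.4734  trq: -2.2834 1.8631 -3.9612
step 10  q: 0.0348 0.4710 -1.2731  θ̇: 3.1404 0.9425 -7.6475  ee: 0.4278 -0.0451 0.4472  trq: -4.4808 1.0239 -3.5931
step 11  q: 0.0660 0.4848 -1.3466  θ̇: 3.1138 1.8314 -7.0418  ee: 0.4217 -0.0353 0.4197  trq: -5.8406 0.2616 -3.1985
step 12  q: 0.0971 0.5077 -1.4138  θ̇: 3.0970 2.7556 -6.3939  ee: 0.4146 -0.0262 0.3913  trq: -6.4221 -0.4324 -2.7782
step 13  q: 0.1280 0.5399 -1.4744  θ̇: 3.0983 3.6979 -5.7148  ee: 0.4062 -0.0182 0.3622  trq: -6.2716 -1.0655 -2.3319
step 14  q: 0.1591 0.5816 -1.5280  θ̇: 3.1251 4.6401 -5.0136  ee: 0.3964 -0.0116 0.3329  trq: -5.4258 -1.6439 -1.8576
step 15  q: 0.1906 0.6326 -1.5746  θ̇: 3.1848 5.5640 -4.2978  ee: 0.3852 -0.0066 0.3036  trq: -3.9210 -2.1717 -1.3523
step 16  q: 0.2230 0.6927 -1.6140  θ̇: 3.2858 6.4527 -3.5732  ee: 0.3726 -0.0034 0.2749  trq: -1.8041 -2.6503 -0.8143
step 17  q: 0.2566 0.7615 -1.6461  θ̇: 3.4383 7.2913 -2.8443  ee: 0.3585 -0.0020 0.2471  trq: 0.8516 -3.0786 -0.2446
step 18  q: 0.2920 0.8383 -1.6708  θ̇: 3.6547 8.0674 -2.1138  ee: 0.3431 -0.0025 0.2208  trq: 3.9272 -3.4533 0.3518
step 19  q: 0.3300 0.9226 -1.6883  θ̇: 3.9495 8.7706 -1.3837  ee: 0.3264 -0.0046 0.1963  trq: 7.2336 -3.7718 0.9663
step 20  q: 0.3714 1.0135 -1.6985  θ̇: 4.3382 9.3905 -0.6559  ee: 0.3088 -0.0083 0.1741  trq: 10.4798 -4.0357 1.5878
step 21  q: 0.4173 1.1102 -1.7014  θ̇: 4.8348 9.9131 0.0642  ee: 0.2904 -0.0132 0.1545  trq: 13.2403 -4.2574 2.2081
step 22  q: 0.4686 1.2114 -1.6972  θ̇: 5.4462 10.3152 0.7628  ee: 0.2717 -0.0191 0.1378  trq: 14.9501 -4.4656 2.8308
step 23  q: 0.5266 1.3161 -1.6861  θ̇: 6.1647 10.5809 1.4395  ee: 0.2528 -0.0255 0.1242  trq: 14.9880 -4.7131 3.4339
step 24  q: 0.5922 1.4225 -1.6684  θ̇: 6.9604 10.6748 2.0725  ee: 0.2343 -0.0320 0.1139  trq: 12.8836 -5.0428 4.0199
step 25  q: 0.6658 1.5289 -1.6448  θ̇: 7.7765 10.5602 2.6321  ee: 0.2164 -0.0383 0.1068  trq: 8.6556 -5.4556 4.5905
step 26  q: 0.7473 1.6329 -1.6161  θ̇: 8.5360 10.2142 3.0871  ee: 0.1995 -0.0439 0.1029  trq: 2.9902 -5.8808 5.1369
step 27  q: 0.8358 1.7324 -1.5835  θ̇: 9.1623 9.6448 3.4157  ee: 0.1840 -0.0484 0.1019  trq: -2.9979 -6.1977 5.6319
step 28  q: 0.9296 1.8252 -1.5482  θ̇: 9.6029 8.8958 3.6146  ee: 0.1701 -0.0514 0.1032  trq: -8.2812 -6.2995 6.0330
step 29  q: 1.0269 1.9099 -1.5115  θ̇: 9.8418 8.0351 3.7004  ee: 0.1579 -0.0528 0.1062  trq: -12.2763 -6.1408 6.2963
step 30  q: 1.1256 1.9857 -1.4745  θ̇: 9.8958 7.1339 3.7010  ee: 0.1474 -0.0525 0.1103  trq: -14.8610 -5.7387 6.3922
step 31  q: 1.2241 2.0527 -1.4377  θ̇: 9.8011 6.2494 3.6462  ee: 0.1386 -0.0506 0.1149  trq: -16.2008 -5.1459 6.3135
step 32  q: 1.3212 2.1110 -1.4016  θ̇: 9.6004 5.4195 3.5603  ee: 0.1314 -0.0473 0.1195  trq: -16.5728 -4.4240 6.0740
step 33  q: 1.4159 2.1614 -1.3664  θ̇: 9.3337 4.6634 3.4606  ee: 0.1258 -0.0429 0.1238  trq: -16.2576 -3.6284 5.7021
step 34  q: 1.5078 2.2046 -1.3323  θ̇: 9.0340 3.9870 3.3567  ee: 0.1215 -0.0375 0.1274  trq: -15.4927 -2.8033 5.2323
step 35  q: 1.5966 2.2415 -1.2993  θ̇: 8.7259 3.3879 3.2532  ee: 0.1186 -0.0314 0.1302  trq: -14.4593 -1.9808 4.6998
step 36  q: 1.6824 2.2727 -1.2672  θ̇: 8.4262 2.8588 3.1509  ee: 0.1167 -0.0247 0.1322  trq: -13.2867 -1.1829 4.1354
step 37  q: 1.7653 2.2989 -1.2362  θ̇: 8.1457 2.3909 3.0485  ee: 0.1160 -0.0176 0.1334  trq: -12.0609 -0.4233 3.5647
step 38  q: 1.8455 2.3208 -1.2062  θ̇: 7.8902 1.9746 2.9440  ee: 0.1161 -0.0102 0.1338  trq: -10.8345 0.2903 3.0066
step 39  q: 1.9233 2.3386 -1.1773  θ̇: 7.6628 1.6012 2.8348  ee: 0.1171 -0.0026 0.1333  trq: -9.6348 0.9551 2.4745
step 40  q: 1.9990 2.3530 -1.1495  θ̇: 7.4645 1.2629 2.7188  ee: 0.1187 0.0052 0.1321  trq: -8.4710 1.5714 1.9769
step 41  q: 2.0728 2.3640 -1.1230  θ̇: 7.2952 0.9531 2.5941  ee: 0.1210 0.0132 0.1301  trq: -7.3391 2.1422 1.5183
step 42  q: 2.1450 2.3721 -1.0977  θ̇: 7.1547 0.6663 2.4595  ee: 0.1238 0.0213 0.1275  trq: -6.2263 2.6716 1.1003
step 43  q: 2.2161 2.3775 -1.0738  θ̇: 7.0431 0.3981 2.3142  ee: 0.1270 0.0296 0.1241  trq: -5.1141 3.1652 0.7223
step 44  q: 2.2861 2.3802 -1.0514  θ̇: 6.9611 0.1450 2.1578  ee: 0.1305 0.0380 0.1201  trq: -3.9802 3.6289 0.3825
step 45  q: 2.3555 2.3805 -1.0306  θ̇: 6.9100 -0.0949 1.9909  ee: 0.1343 0.0465 0.1154  trq: -2.7994 4.0671 0.0775
step 46  q: 2.4245 2.3784 -1.0116  θ̇: 6.8927 -0.3219 1.8155  ee: 0.1382 0.0551 0.1100  trq: -1.5475 4.4817 -0.1967
step 47  q: 2.4935 2.3741 -0.9943  θ̇: 6.9113 -0.5417 1.6272  ee: 0.1423 0.0638 0.1039  trq: -0.2099 4.8857 -0.4401
step 48  q: 2.5630 2.3676 -0.9790  θ̇: 6.9692 -0.7558 1.4255  ee: 0.1464 0.0727 0.0971  trq: 1.2335 5.2848 -0.6551
step 49  q: 2.6332 2.3591 -0.9658  θ̇: 7.0701 -0.9656 1.2090  ee: 0.1504 0.0816 0.0895  trq: 2.7968 5.6842 -0.8439
step 50  q: 2.7047 2.3484 -0.9548  θ̇: 7.2177 -1.1730 0.9758  ee: 0.1542 0.0906 0.0811


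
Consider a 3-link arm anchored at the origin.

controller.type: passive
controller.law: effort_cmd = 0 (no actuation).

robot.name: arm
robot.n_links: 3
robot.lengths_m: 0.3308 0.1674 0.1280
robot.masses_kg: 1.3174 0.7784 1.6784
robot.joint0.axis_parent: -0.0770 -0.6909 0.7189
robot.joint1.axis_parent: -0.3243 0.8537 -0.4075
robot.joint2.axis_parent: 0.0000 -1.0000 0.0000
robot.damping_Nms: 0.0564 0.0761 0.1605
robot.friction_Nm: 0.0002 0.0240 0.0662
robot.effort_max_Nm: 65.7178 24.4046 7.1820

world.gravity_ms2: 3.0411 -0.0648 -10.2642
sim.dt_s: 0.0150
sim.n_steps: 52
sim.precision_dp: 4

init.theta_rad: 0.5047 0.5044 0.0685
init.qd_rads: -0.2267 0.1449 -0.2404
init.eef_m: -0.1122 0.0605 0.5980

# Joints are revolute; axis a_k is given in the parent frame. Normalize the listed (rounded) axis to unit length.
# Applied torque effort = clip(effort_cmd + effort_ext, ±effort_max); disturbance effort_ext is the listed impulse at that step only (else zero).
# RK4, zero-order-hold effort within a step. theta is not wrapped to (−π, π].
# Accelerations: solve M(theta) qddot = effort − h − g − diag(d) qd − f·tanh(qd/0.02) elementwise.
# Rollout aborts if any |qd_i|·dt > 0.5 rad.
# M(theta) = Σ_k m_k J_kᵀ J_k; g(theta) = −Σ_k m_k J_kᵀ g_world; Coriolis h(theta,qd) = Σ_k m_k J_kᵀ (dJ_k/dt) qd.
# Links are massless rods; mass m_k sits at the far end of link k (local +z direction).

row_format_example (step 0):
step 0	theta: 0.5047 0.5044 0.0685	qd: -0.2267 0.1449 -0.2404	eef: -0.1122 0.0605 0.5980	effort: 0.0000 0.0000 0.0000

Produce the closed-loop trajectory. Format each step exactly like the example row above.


step 1	theta: 0.5027 0.5114 0.0670	qd: -0.0329 0.7607 -0.0348	eef: -0.1094 0.0614 0.5979	effort: 0.0000 0.0000 0.0000
step 2	theta: 0.5037 0.5271 0.0672	qd: 0.1693 1.3203 -0.0148	eef: -0.1061 0.0633 0.5973	effort: 0.0000 0.0000 0.0000
step 3	theta: 0.5077 0.5512 0.0674	qd: 0.3710 1.8755 -0.0175	eef: -0.1022 0.0661 0.5961	effort: 0.0000 0.0000 0.0000
step 4	theta: 0.5148 0.5837 0.0676	qd: 0.5726 2.4372 -0.0236	eef: -0.0976 0.0697 0.5942	effort: 0.0000 0.0000 0.0000
step 5	theta: 0.5248 0.6247 0.0678	qd: 0.7743 3.0121 -0.0238	eef: -0.0924 0.0740 0.5914	effort: 0.0000 0.0000 0.0000
step 6	theta: 0.5379 0.6744 0.0680	qd: 0.9760 3.6044 -0.0107	eef: -0.0864 0.0791 0.5877	effort: 0.0000 0.0000 0.0000
step 7	theta: 0.5540 0.7332 0.0685	qd: 1.1763 4.2157 0.0213	eef: -0.0797 0.0847 0.5827	effort: 0.0000 0.0000 0.0000
step 8	theta: 0.5732 0.8010 0.0689	qd: 1.3718 4.8514 0.0993	eef: -0.0721 0.0907 0.5764	effort: 0.0000 0.0000 0.0000
step 9	theta: 0.5953 0.8784 0.0703	qd: 1.5665 5.4727 0.1074	eef: -0.0637 0.0970 0.5684	effort: 0.0000 0.0000 0.0000
step 10	theta: 0.6201 0.9653 0.0726	qd: 1.7450 6.1224 0.2232	eef: -0.0545 0.1031 0.5586	effort: 0.0000 0.0000 0.0000
step 11	theta: 0.6475 1.0622 0.0775	qd: 1.9022 6.7893 0.4446	eef: -0.0444 0.1089 0.5467	effort: 0.0000 0.0000 0.0000
step 12	theta: 0.6770 1.1690 0.0865	qd: 2.0317 7.4603 0.7694	eef: -0.0336 0.1140 0.5325	effort: 0.0000 0.0000 0.0000
step 13	theta: 0.7083 1.2859 0.1010	qd: 2.1265 8.1204 1.1910	eef: -0.0221 0.1179 0.5161	effort: 0.0000 0.0000 0.0000
step 14	theta: 0.7406 1.4125 0.1226	qd: 2.1783 8.7524 1.6951	eef: -0.0101 0.1202 0.4973	effort: 0.0000 0.0000 0.0000
step 15	theta: 0.7734 1.5483 0.1522	qd: 2.1780 9.3386 2.2587	eef: 0.0023 0.1205 0.4764	effort: 0.0000 0.0000 0.0000
step 16	theta: 0.8056 1.6924 0.1905	qd: 2.1152 9.8621 2.8503	eef: 0.0150 0.1183 0.4533	effort: 0.0000 0.0000 0.0000
step 17	theta: 0.8364 1.8437 0.2376	qd: 1.9780 10.3084 3.4301	eef: 0.0277 0.1132 0.4285	effort: 0.0000 0.0000 0.0000
step 18	theta: 0.8645 2.0012 0.2931	qd: 1.7529 10.6657 3.9498	eef: 0.0403 0.1049 0.4022	effort: 0.0000 0.0000 0.0000
step 19	theta: 0.8885 2.1632 0.3556	qd: 1.4251 10.9245 4.3499	eef: 0.0525 0.0932 0.3747	effort: 0.0000 0.0000 0.0000
step 20	theta: 0.9067 2.3284 0.4227	qd: 0.9794 11.0748 4.5570	eef: 0.0640 0.0778 0.3465	effort: 0.0000 0.0000 0.0000
step 21	theta: 0.9172 2.4949 0.4909	qd: 0.4027 11.1030 4.4809	eef: 0.0744 0.0585 0.3180	effort: 0.0000 0.0000 0.0000
step 22	theta: 0.9181 2.6607 0.5551	qd: -0.3120 10.9863 4.0161	eef: 0.0833 0.0354 0.2895	effort: 0.0000 0.0000 0.0000
step 23	theta: 0.9072 2.8235 0.6089	qd: -1.1598 10.6881 3.0543	eef: 0.0902 0.0084 0.2616	effort: 0.0000 0.0000 0.0000
step 24	theta: 0.8827 2.9802 0.6439	qd: -2.1188 10.1579 1.5166	eef: 0.0941 -0.0224 0.2347	effort: 0.0000 0.0000 0.0000
step 25	theta: 0.8433 3.1269 0.6515	qd: -3.1516 9.3580 -0.5548	eef: 0.0943 -0.0566 0.2097	effort: 0.0000 0.0000 0.0000
step 26	theta: 0.7880 3.2598 0.6260	qd: -4.2116 8.3165 -2.9074	eef: 0.0893 -0.0932 0.1873	effort: 0.0000 0.0000 0.0000
step 27	theta: 0.7174 3.3753 0.5637	qd: -5.1922 7.0680 -5.3790	eef: 0.0779 -0.1308 0.1688	effort: 0.0000 0.0000 0.0000
step 28	theta: 0.6331 3.4720 0.4670	qd: -6.0019 5.8613 -7.3795	eef: 0.0594 -0.1671 0.1556	effort: 0.0000 0.0000 0.0000
step 29	theta: 0.5386 3.5532 0.3482	qd: -6.5438 5.0646 -8.2044	eef: 0.0339 -0.1992 0.1490	effort: 0.0000 0.0000 0.0000
step 30	theta: 0.4385 3.6276 0.2293	qd: -6.7534 4.9686 -7.3793	eef: 0.0030 -0.2243 0.1496	effort: 0.0000 0.0000 0.0000
step 31	theta: 0.3376 3.7055 0.1340	qd: -6.6435 5.5011 -5.1611	eef: -0.0305 -0.2407 0.1569	effort: 0.0000 0.0000 0.0000
step 32	theta: 0.2404 3.7936 0.0768	qd: -6.2795 6.2451 -2.4748	eef: -0.0634 -0.2488 0.1696	effort: 0.0000 0.0000 0.0000
step 33	theta: 0.1502 3.8919 0.0576	qd: -5.7334 6.7999 -0.1922	eef: -0.0934 -0.2499 0.1865	effort: 0.0000 0.0000 0.0000
step 34	theta: 0.0690 3.9953 0.0657	qd: -5.0862 6.9219 1.1039	eef: -0.1191 -0.2458 0.2064	effort: 0.0000 0.0000 0.0000
step 35	theta: -0.0024 4.0981 0.0876	qd: -4.4395 6.7347 1.7175	eef: -0.1397 -0.2385 0.2281	effort: 0.0000 0.0000 0.0000
step 36	theta: -0.0646 4.1963 0.1150	qd: -3.8682 6.3365 1.8833	eef: -0.1554 -0.2293 0.2505	effort: 0.0000 0.0000 0.0000
step 37	theta: -0.1191 4.2875 0.1428	qd: -3.4139 5.8058 1.7912	eef: -0.1664 -0.2191 0.2727	effort: 0.0000 0.0000 0.0000
step 38	theta: -0.1677 4.3701 0.1682	qd: -3.0898 5.1995 1.5819	eef: -0.1733 -0.2087 0.2941	effort: 0.0000 0.0000 0.0000
step 39	theta: -0.2124 4.4433 0.1901	qd: -2.8921 4.5543 1.3436	eef: -0.1767 -0.1987 0.3140	effort: 0.0000 0.0000 0.0000
step 40	theta: -0.2550 4.5067 0.2086	qd: -2.8093 3.8924 1.1258	eef: -0.1771 -0.1891 0.3322	effort: 0.0000 0.0000 0.0000
step 41	theta: -0.2972 4.5601 0.2241	qd: -2.8275 3.2272 0.9522	eef: -0.1750 -0.1803 0.3484	effort: 0.0000 0.0000 0.0000
step 42	theta: -0.3403 4.6035 0.2374	qd: -2.9332 2.5671 0.8316	eef: -0.1709 -0.1722 0.3624	effort: 0.0000 0.0000 0.0000
step 43	theta: -0.3856 4.6371 0.2493	qd: -3.1145 1.9180 0.7637	eef: -0.1651 -0.1649 0.3743	effort: 0.0000 0.0000 0.0000
step 44	theta: -0.4340 4.6611 0.2606	qd: -3.3610 1.2847 0.7437	eef: -0.1579 -0.1585 0.3838	effort: 0.0000 0.0000 0.0000
step 45	theta: -0.4867 4.6758 0.2718	qd: -3.6647 0.6717 0.7652	eef: -0.1495 -0.1528 0.3911	effort: 0.0000 0.0000 0.0000
step 46	theta: -0.5442 4.6814 0.2837	qd: -4.0188 0.0842 0.8225	eef: -0.1401 -0.1479 0.3962	effort: 0.0000 0.0000 0.0000
step 47	theta: -0.6074 4.6785 0.2968	qd: -4.4155 -0.4572 0.9368	eef: -0.1299 -0.1437 0.3990	effort: 0.0000 0.0000 0.0000
step 48	theta: -0.6769 4.6679 0.3119	qd: -4.8529 -0.9605 1.0788	eef: -0.1190 -0.1401 0.3997	effort: 0.0000 0.0000 0.0000
step 49	theta: -0.7532 4.6499 0.3293	qd: -5.3289 -1.4195 1.2483	eef: -0.1076 -0.1371 0.3983	effort: 0.0000 0.0000 0.0000
step 50	theta: -0.8370 4.6255 0.3495	qd: -5.8413 -1.8235 1.4541	eef: -0.0957 -0.1346 0.3948	effort: 0.0000 0.0000 0.0000
step 51	theta: -0.9286 4.5956 0.3732	qd: -6.3883 -2.1602 1.7085	eef: -0.0835 -0.1325 0.3893	effort: 0.0000 0.0000 0.0000
step 52	theta: -1.0288 4.5611 0.4011	qd: -6.9670 -2.4163 2.0273	eef: -0.0709 -0.1308 0.3819


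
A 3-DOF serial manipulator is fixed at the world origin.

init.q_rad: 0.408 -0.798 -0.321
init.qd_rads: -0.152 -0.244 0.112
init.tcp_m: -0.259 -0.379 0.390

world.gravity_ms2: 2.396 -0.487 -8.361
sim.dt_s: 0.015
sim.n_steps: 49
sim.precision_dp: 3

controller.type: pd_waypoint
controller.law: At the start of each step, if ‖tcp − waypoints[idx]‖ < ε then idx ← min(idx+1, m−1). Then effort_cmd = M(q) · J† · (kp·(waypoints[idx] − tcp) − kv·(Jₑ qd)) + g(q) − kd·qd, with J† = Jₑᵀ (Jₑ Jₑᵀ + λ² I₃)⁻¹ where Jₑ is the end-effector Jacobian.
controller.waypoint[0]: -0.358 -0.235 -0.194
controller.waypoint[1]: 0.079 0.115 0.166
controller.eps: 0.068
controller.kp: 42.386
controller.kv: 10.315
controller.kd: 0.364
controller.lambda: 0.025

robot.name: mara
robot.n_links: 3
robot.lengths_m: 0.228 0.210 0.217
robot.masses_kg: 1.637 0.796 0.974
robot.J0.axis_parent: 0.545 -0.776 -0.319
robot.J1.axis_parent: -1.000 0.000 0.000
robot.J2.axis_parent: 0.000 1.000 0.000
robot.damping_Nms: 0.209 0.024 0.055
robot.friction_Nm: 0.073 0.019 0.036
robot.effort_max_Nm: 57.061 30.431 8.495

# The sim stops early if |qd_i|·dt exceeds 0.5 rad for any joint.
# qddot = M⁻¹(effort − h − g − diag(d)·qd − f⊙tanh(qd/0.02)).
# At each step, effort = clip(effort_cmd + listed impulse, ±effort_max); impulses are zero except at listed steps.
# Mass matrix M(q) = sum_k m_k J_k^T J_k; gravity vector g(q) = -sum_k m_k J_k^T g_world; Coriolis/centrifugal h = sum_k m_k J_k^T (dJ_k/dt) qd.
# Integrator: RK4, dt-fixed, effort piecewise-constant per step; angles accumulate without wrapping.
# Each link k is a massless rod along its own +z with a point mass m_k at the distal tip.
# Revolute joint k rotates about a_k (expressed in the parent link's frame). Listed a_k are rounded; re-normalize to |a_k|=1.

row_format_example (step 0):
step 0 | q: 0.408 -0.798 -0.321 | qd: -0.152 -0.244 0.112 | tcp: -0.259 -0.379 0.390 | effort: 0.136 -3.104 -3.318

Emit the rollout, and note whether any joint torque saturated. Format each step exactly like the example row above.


step 1 | q: 0.401 -0.810 -0.339 | qd: -0.826 -1.357 -2.456 | tcp: -0.258 -0.379 0.387 | effort: 0.061 -1.579 -1.857
step 2 | q: 0.386 -0.836 -0.385 | qd: -1.144 -2.085 -3.706 | tcp: -0.258 -0.378 0.380 | effort: 0.624 -0.448 -1.103
step 3 | q: 0.368 -0.871 -0.444 | qd: -1.218 -2.551 -4.145 | tcp: -0.258 -0.377 0.369 | effort: 1.197 0.435 -0.743
step 4 | q: 0.350 -0.911 -0.507 | qd: -1.142 -2.850 -4.141 | tcp: -0.258 -0.375 0.356 | effort: 1.526 1.160 -0.580
step 5 | q: 0.334 -0.955 -0.567 | qd: -0.981 -3.040 -3.920 | tcp: -0.258 -0.374 0.342 | effort: 1.578 1.775 -0.506
step 6 | q: 0.321 -1.002 -0.623 | qd: -0.776 -3.155 -3.603 | tcp: -0.258 -0.373 0.326 | effort: 1.401 2.310 -0.471
step 7 | q: 0.311 -1.050 -0.675 | qd: -0.548 -3.214 -3.252 | tcp: -0.259 -0.371 0.309 | effort: 1.058 2.779 -0.452
step 8 | q: 0.305 -1.098 -0.721 | qd: -0.311 -3.227 -2.900 | tcp: -0.260 -0.370 0.291 | effort: 0.602 3.193 -0.440
step 9 | q: 0.302 -1.146 -0.762 | qd: -0.072 -3.200 -2.560 | tcp: -0.261 -0.369 0.273 | effort: 0.075 3.558 -0.435
step 10 | q: 0.303 -1.194 -0.798 | qd: 0.157 -3.144 -2.249 | tcp: -0.262 -0.367 0.253 | effort: -0.471 3.880 -0.430
step 11 | q: 0.307 -1.240 -0.829 | qd: 0.380 -3.054 -1.960 | tcp: -0.264 -0.365 0.234 | effort: -1.032 4.159 -0.432
step 12 | q: 0.314 -1.285 -0.857 | qd: 0.595 -2.934 -1.696 | tcp: -0.266 -0.363 0.214 | effort: -1.596 4.397 -0.438
step 13 | q: 0.324 -1.328 -0.881 | qd: 0.801 -2.787 -1.459 | tcp: -0.268 -0.360 0.194 | effort: -2.150 4.597 -0.448
step 14 | q: 0.338 -1.369 -0.901 | qd: 0.994 -2.616 -1.249 | tcp: -0.270 -0.358 0.174 | effort: -2.686 4.759 -0.461
step 15 | q: 0.354 -1.406 -0.918 | qd: 1.173 -2.427 -1.067 | tcp: -0.273 -0.355 0.155 | effort: -3.197 4.887 -0.474
step 16 | q: 0.373 -1.441 -0.933 | qd: 1.336 -2.225 -0.912 | tcp: -0.275 -0.351 0.135 | effort: -3.678 4.982 -0.487
step 17 | q: 0.394 -1.473 -0.946 | qd: 1.482 -2.013 -0.781 | tcp: -0.278 -0.348 0.116 | effort: -4.128 5.046 -0.499
step 18 | q: 0.417 -1.502 -0.957 | qd: 1.610 -1.796 -0.673 | tcp: -0.280 -0.344 0.098 | effort: -4.546 5.082 -0.510
step 19 | q: 0.442 -1.527 -0.966 | qd: 1.718 -1.579 -0.585 | tcp: -0.283 -0.339 0.080 | effort: -4.931 5.092 -0.519
step 20 | q: 0.468 -1.549 -0.974 | qd: 1.807 -1.365 -0.513 | tcp: -0.285 -0.335 0.062 | effort: -5.284 5.080 -0.525
step 21 | q: 0.496 -1.568 -0.982 | qd: 1.876 -1.157 -0.455 | tcp: -0.288 -0.331 0.046 | effort: -5.605 5.047 -0.531
step 22 | q: 0.525 -1.584 -0.988 | qd: 1.926 -0.958 -0.407 | tcp: -0.290 -0.326 0.030 | effort: -5.897 4.998 -0.534
step 23 | q: 0.554 -1.597 -0.994 | qd: 1.957 -0.771 -0.369 | tcp: -0.292 -0.321 0.014 | effort: -6.160 4.935 -0.537
step 24 | q: 0.583 -1.607 -0.999 | qd: 1.971 -0.597 -0.336 | tcp: -0.294 -0.317 -0.000 | effort: -6.397 4.861 -0.539
step 25 | q: 0.613 -1.615 -1.004 | qd: 1.969 -0.437 -0.309 | tcp: -0.296 -0.312 -0.014 | effort: -6.608 4.778 -0.540
step 26 | q: 0.642 -1.621 -1.008 | qd: 1.952 -0.292 -0.284 | tcp: -0.298 -0.308 -0.027 | effort: -6.795 4.689 -0.540
step 27 | q: 0.671 -1.624 -1.013 | qd: 1.922 -0.161 -0.262 | tcp: -0.300 -0.303 -0.040 | effort: -6.959 4.597 -0.541
step 28 | q: 0.700 -1.626 -1.016 | qd: 1.881 -0.046 -0.242 | tcp: -0.302 -0.299 -0.051 | effort: -7.103 4.502 -0.541
step 29 | q: 0.728 -1.625 -1.020 | qd: 1.830 0.052 -0.224 | tcp: -0.304 -0.295 -0.062 | effort: -7.226 4.412 -0.541
step 30 | q: 0.755 -1.624 -1.023 | qd: 1.769 0.134 -0.206 | tcp: -0.305 -0.290 -0.072 | effort: -7.332 4.326 -0.541
step 31 | q: 0.781 -1.622 -1.026 | qd: 1.704 0.204 -0.189 | tcp: -0.307 -0.287 -0.082 | effort: -7.420 4.241 -0.541
step 32 | q: 0.806 -1.618 -1.029 | qd: 1.634 0.264 -0.173 | tcp: -0.308 -0.283 -0.091 | effort: -7.493 4.158 -0.541
step 33 | q: 0.830 -1.614 -1.031 | qd: 1.561 0.314 -0.157 | tcp: -0.310 -0.279 -0.099 | effort: -7.553 4.077 -0.542
step 34 | q: 0.852 -1.609 -1.034 | qd: 1.486 0.354 -0.142 | tcp: -0.311 -0.276 -0.107 | effort: -7.600 4.000 -0.542
step 35 | q: 0.874 -1.603 -1.036 | qd: 1.410 0.387 -0.128 | tcp: -0.312 -0.272 -0.114 | effort: -7.636 3.926 -0.543
step 36 | q: 0.895 -1.597 -1.037 | qd: 1.334 0.412 -0.115 | tcp: -0.314 -0.269 -0.121 | effort: -7.662 3.856 -0.544
step 37 | q: 0.914 -1.591 -1.039 | qd: 1.259 0.430 -0.102 | tcp: -0.315 -0.267 -0.127 | effort: -7.680 3.790 -0.544
step 38 | q: 0.932 -1.584 -1.040 | qd: 1.186 0.443 -0.090 | tcp: -0.316 -0.264 -0.133 | effort: -7.690 3.728 -0.545
step 39 | q: 0.950 -1.578 -1.042 | qd: 1.114 0.452 -0.079 | tcp: -0.317 -0.261 -0.138 | effort: -7.694 3.670 -0.546
step 40 | q: 0.966 -1.571 -1.043 | qd: 1.044 0.456 -0.069 | tcp: -0.319 -0.259 -0.143 | effort: -7.692 3.615 -0.546
step 41 | q: 0.981 -1.564 -1.044 | qd: 0.978 0.457 -0.059 | tcp: -0.320 -0.257 -0.148 | effort: -20.531 -1.540 -3.004
step 42 | q: 0.986 -1.570 -1.054 | qd: -0.346 -1.240 -1.333 | tcp: -0.319 -0.253 -0.150 | effort: -17.790 -0.299 -2.231
step 43 | q: 0.973 -1.598 -1.080 | qd: -1.357 -2.544 -2.096 | tcp: -0.315 -0.247 -0.149 | effort: -15.391 0.535 -1.803
step 44 | q: 0.947 -1.644 -1.115 | qd: -2.149 -3.567 -2.442 | tcp: -0.307 -0.239 -0.146 | effort: -13.323 1.075 -1.607
step 45 | q: 0.910 -1.704 -1.152 | qd: -2.789 -4.374 -2.478 | tcp: -0.299 -0.231 -0.140 | effort: -11.583 1.402 -1.555
step 46 | q: 0.864 -1.774 -1.188 | qd: -3.324 -5.007 -2.301 | tcp: -0.289 -0.222 -0.133 | effort: -10.156 1.573 -1.585
step 47 | q: 0.811 -1.853 -1.220 | qd: -3.792 -5.496 -1.984 | tcp: -0.278 -0.213 -0.125 | effort: -9.012 1.634 -1.653
step 48 | q: 0.751 -1.938 -1.247 | qd: -4.219 -5.861 -1.582 | tcp: -0.268 -0.203 -0.116 | effort: -8.117 1.619 -1.737
step 49 | q: 0.684 -2.028 -1.267 | qd: -4.627 -6.123 -1.133 | tcp: -0.257 -0.194 -0.107
any joint saturated: no


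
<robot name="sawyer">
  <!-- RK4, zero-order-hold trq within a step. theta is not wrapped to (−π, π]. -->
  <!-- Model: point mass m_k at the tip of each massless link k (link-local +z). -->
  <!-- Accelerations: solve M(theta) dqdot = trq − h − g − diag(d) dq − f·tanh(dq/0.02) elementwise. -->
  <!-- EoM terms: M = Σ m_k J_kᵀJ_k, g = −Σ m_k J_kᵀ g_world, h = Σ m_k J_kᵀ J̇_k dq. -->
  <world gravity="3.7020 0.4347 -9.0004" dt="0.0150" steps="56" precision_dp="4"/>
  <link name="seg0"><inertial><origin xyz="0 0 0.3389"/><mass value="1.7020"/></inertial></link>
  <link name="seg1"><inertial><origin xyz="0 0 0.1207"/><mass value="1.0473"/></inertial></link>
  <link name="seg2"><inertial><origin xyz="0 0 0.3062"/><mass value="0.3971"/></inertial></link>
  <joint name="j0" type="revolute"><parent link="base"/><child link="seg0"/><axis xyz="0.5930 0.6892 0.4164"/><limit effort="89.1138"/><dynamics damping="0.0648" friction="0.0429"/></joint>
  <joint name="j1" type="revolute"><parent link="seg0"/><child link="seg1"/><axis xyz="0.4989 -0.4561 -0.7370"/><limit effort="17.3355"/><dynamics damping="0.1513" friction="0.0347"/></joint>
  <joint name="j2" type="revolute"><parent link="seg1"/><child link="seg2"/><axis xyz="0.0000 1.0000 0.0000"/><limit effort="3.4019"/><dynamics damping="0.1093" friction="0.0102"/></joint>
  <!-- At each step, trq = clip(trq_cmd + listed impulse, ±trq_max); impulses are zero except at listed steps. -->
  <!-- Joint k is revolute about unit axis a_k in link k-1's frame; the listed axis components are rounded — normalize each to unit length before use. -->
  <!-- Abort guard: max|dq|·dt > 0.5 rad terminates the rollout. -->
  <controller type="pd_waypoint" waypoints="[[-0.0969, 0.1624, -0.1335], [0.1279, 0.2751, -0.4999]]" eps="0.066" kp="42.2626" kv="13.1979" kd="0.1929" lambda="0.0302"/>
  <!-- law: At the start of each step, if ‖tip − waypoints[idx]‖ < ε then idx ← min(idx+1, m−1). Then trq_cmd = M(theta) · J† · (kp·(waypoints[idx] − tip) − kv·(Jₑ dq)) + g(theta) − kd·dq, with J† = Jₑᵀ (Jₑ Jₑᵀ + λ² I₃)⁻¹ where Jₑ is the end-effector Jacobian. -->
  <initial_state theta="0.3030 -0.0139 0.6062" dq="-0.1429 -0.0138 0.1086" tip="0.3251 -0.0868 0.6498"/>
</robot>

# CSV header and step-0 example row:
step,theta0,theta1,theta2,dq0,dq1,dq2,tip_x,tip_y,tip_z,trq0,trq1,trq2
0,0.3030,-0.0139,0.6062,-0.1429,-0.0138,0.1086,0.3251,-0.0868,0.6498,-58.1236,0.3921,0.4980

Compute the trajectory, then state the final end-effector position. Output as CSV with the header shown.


step,theta0,theta1,theta2,dq0,dq1,dq2,tip_x,tip_y,tip_z,trq0,trq1,trq2
1,0.2845,0.0011,0.6461,-2.3103,1.9210,5.0906,0.3226,-0.0849,0.6469,-46.0204,0.0864,-0.6386
2,0.2385,0.0350,0.7420,-3.8150,2.5359,7.6080,0.3154,-0.0799,0.6393,-32.4333,0.0264,-0.9477
3,0.1744,0.0722,0.8629,-4.7292,2.3952,8.4645,0.3028,-0.0718,0.6292,-20.7041,0.0705,-0.8495
4,0.0999,0.1049,0.9894,-5.2105,1.9739,8.3943,0.2857,-0.0609,0.6178,-11.8932,0.1336,-0.6150
5,0.0203,0.1310,1.1116,-5.4100,1.5172,7.9007,0.2655,-0.0480,0.6056,-5.6824,0.1827,-0.3824
6,-0.0610,0.1506,1.2252,-5.4367,1.1159,7.2672,0.2436,-0.0338,0.5930,-1.4142,0.2142,-0.2049
7,-0.1419,0.1648,1.3293,-5.3610,0.7894,6.6326,0.2213,-0.0189,0.5799,1.4978,0.2344,-0.0927
8,-0.2213,0.1747,1.4243,-5.2267,0.5311,6.0554,0.1992,-0.0038,0.5663,3.4892,0.2502,-0.0390
9,-0.2984,0.1811,1.5113,-5.0609,0.3273,5.5535,0.1780,0.0111,0.5523,4.8633,0.2661,-0.0312
10,-0.3729,0.1847,1.5912,-4.8806,0.1650,5.1258,0.1580,0.0256,0.5377,5.8259,0.2843,-0.0566
11,-0.4447,0.1862,1.6653,-4.6963,0.0336,4.7633,0.1394,0.0395,0.5226,6.5152,0.3049,-0.1043
12,-0.5137,0.1859,1.7343,-4.5144,-0.0547,4.4638,0.1221,0.0526,0.5070,7.0236,0.3141,-0.1672
13,-0.5801,0.1846,1.7993,-4.3384,-0.1210,4.2090,0.1062,0.0649,0.4911,7.4138,0.3218,-0.2372
14,-0.6439,0.1823,1.8607,-4.1707,-0.1787,3.9856,0.0916,0.0762,0.4748,7.7247,0.3328,-0.3085
15,-0.7052,0.1793,1.9189,-4.0125,-0.2285,3.7872,0.0783,0.0866,0.4582,7.9817,0.3445,-0.3782
16,-0.7643,0.1755,1.9743,-3.8644,-0.2705,3.6088,0.0661,0.0962,0.4416,8.2011,0.3551,-0.4443
17,-0.8212,0.1712,2.0271,-3.7264,-0.3045,3.4465,0.0550,0.1049,0.4248,8.3937,0.3631,-0.5057
18,-0.8761,0.1664,2.0777,-3.5983,-0.3303,3.2972,0.0448,0.1128,0.4081,8.5664,0.3679,-0.5618
19,-0.9292,0.1613,2.1260,-3.4799,-0.3478,3.1586,0.0355,0.1200,0.3914,8.7236,0.3690,-0.6126
20,-0.9805,0.1560,2.1724,-3.3706,-0.3570,3.0290,0.0270,0.1264,0.3749,8.8682,0.3665,-0.6579
21,-1.0303,0.1506,2.2169,-3.2699,-0.3580,2.9068,0.0192,0.1323,0.3585,9.0021,0.3604,-0.6982
22,-1.0787,0.1452,2.2596,-3.1774,-0.3512,2.7909,0.0120,0.1375,0.3424,9.1268,0.3511,-0.7338
23,-1.1257,0.1400,2.3006,-3.0926,-0.3372,2.6804,0.0055,0.1421,0.3266,9.2434,0.3391,-0.7651
24,-1.1715,0.1351,2.3400,-3.0149,-0.3166,2.5746,-0.0006,0.1463,0.3110,9.3529,0.3250,-0.7925
25,-1.2161,0.1305,2.3778,-2.9439,-0.2900,2.4729,-0.0062,0.1501,0.2958,9.4564,0.3092,-0.8167
26,-1.2598,0.1263,2.4141,-2.8789,-0.2581,2.3749,-0.0113,0.1534,0.2809,9.5553,0.2924,-0.8379
27,-1.3025,0.1227,2.4490,-2.8195,-0.2212,2.2803,-0.0160,0.1565,0.2663,9.6513,0.2752,-0.8567
28,-1.3444,0.1196,2.4825,-2.7649,-0.1795,2.1890,-0.0203,0.1592,0.2522,9.7463,0.2580,-0.8735
29,-1.3855,0.1173,2.5147,-2.7146,-0.1330,2.1010,-0.0241,0.1616,0.2383,9.8432,0.2413,-0.8887
30,-1.4258,0.1156,2.5455,-2.6676,-0.0813,2.0166,-0.0276,0.1639,0.2249,9.9451,0.2256,-0.9028
31,-1.4655,0.1148,2.5751,-2.6231,-0.0255,1.9353,-0.0308,0.1659,0.2118,10.0557,0.2118,-0.9158
32,-1.5045,0.1146,2.6035,-2.5805,-0.0005,1.8470,-0.0335,0.1677,0.1991,10.1743,0.2094,-0.9262
33,-1.5429,0.1148,2.6306,-2.5387,0.0171,1.7603,-0.0358,0.1694,0.1867,10.3009,0.2114,-0.9359
34,-1.5807,0.1152,2.6564,-2.4962,0.0479,1.6815,-0.0378,0.1709,0.1748,10.4380,0.2111,-0.9464
35,-1.6178,0.1164,2.6811,-2.4517,0.1053,1.6140,-0.0394,0.1722,0.1632,10.5850,0.2024,-0.9580
36,-1.6542,0.1184,2.7048,-2.4043,0.1728,1.5522,-0.0406,0.1734,0.1519,10.7246,0.1851,-0.9695
37,-1.6899,0.1214,2.7276,-2.3542,0.2307,1.4902,-0.0415,0.1744,0.1411,10.8186,0.1567,-0.9796
38,-1.7248,0.1250,2.7494,-2.3028,0.2592,1.4228,-0.0421,0.1753,0.1306,10.8120,0.1141,-0.9874
39,-1.7590,0.1287,2.7701,-2.2545,0.2374,1.3440,-0.0423,0.1761,0.1205,10.6539,0.0580,-0.9919
40,-1.7925,0.1315,2.7896,-2.2153,0.1504,1.2497,-0.0422,0.1767,0.1108,10.3366,-0.0042,-0.9925
41,-1.8256,0.1325,2.8074,-2.1913,0.0158,1.1446,-0.0419,0.1772,0.1015,9.9264,-0.0644,-0.9907
42,-1.8584,0.1318,2.8238,-2.1847,-0.0836,1.0517,-0.0413,0.1775,0.0925,9.5501,-0.1292,-0.9914
43,-1.8912,0.1294,2.8388,-2.1946,-0.2223,0.9477,-0.0405,0.1777,0.0838,9.2065,-0.1769,-0.9895
44,-1.9243,0.1247,2.8522,-2.2189,-0.3846,0.8385,-0.0395,0.1777,0.0754,8.9450,-0.2071,-0.9863
45,-1.9579,0.1177,2.8639,-2.2529,-0.5306,0.7365,-0.0384,0.1777,0.0673,8.8013,-0.2290,-0.9843
46,-1.9920,0.1088,2.8743,-2.2910,-0.6492,0.6449,-0.0372,0.1776,0.0594,8.7691,-0.2477,-0.9835
47,-2.0266,0.0983,2.8833,-2.3278,-0.7420,0.5636,-0.0359,0.1773,0.0517,8.8275,-0.2653,-0.9836
48,-2.0618,0.0865,2.8912,-2.3591,-0.8143,0.4912,-0.0344,0.1770,0.0443,8.9544,-0.2822,-0.9839
49,-2.0973,0.0738,2.8981,-2.3814,-0.8716,0.4266,-0.0328,0.1766,0.0370,9.1310,-0.2985,-0.9840
50,-2.1331,0.0604,2.9040,-2.3922,-0.9181,0.3689,-0.0312,0.1760,0.0300,9.3421,-0.3136,-0.9835
51,-2.1690,0.0463,2.9091,-2.3895,-0.9567,0.3177,-0.0294,0.1753,0.0232,9.5751,-0.3272,-0.9823
52,-2.2047,0.0316,2.9136,-2.3718,-0.9893,0.2729,-0.0275,0.1746,0.0167,9.8191,-0.3388,-0.9804
53,-2.2400,0.0166,2.9174,-2.3382,-1.0173,0.2343,-0.0256,0.1737,0.0105,10.0642,-0.3482,-0.9778
54,-2.2748,0.0011,2.9206,-2.2882,-1.0413,0.2018,-0.0236,0.1727,0.0045,10.3011,-0.3550,-0.9744
55,-2.3086,-0.0147,2.9234,-2.2218,-1.0618,0.1753,-0.0216,0.1716,-0.0013,10.5211,-0.3593,-0.9705
56,-2.3413,-0.0307,2.9259,-2.1395,-1.0789,0.1546,-0.0196,0.1703,-0.0067,,,
# final tip position (m): -0.0196 0.1703 -0.0067
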